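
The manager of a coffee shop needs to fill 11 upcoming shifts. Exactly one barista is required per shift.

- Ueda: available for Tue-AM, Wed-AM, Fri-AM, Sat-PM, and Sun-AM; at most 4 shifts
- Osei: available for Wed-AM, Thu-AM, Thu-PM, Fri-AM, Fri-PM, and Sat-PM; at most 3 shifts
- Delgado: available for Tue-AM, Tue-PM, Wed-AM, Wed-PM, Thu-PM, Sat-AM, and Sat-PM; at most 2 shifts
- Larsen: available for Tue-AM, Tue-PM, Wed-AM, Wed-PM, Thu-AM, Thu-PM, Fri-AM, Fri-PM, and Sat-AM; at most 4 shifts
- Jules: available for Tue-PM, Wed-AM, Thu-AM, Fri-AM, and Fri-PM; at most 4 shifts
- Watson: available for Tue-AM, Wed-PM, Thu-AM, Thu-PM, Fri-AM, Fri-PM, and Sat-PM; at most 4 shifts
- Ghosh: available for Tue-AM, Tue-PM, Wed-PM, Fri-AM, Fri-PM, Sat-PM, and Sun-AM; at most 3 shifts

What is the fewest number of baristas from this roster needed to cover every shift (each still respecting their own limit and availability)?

3

11 slots to fill and no one can take more than 4, so at least ⌈11/4⌉ = 3 baristas are needed.
Ueda, Osei, and Larsen alone can cover everything: Tue-AM→Ueda, Tue-PM→Larsen, Wed-AM→Ueda, Wed-PM→Larsen, Thu-AM→Osei, Thu-PM→Osei, Fri-AM→Larsen, Fri-PM→Osei, Sat-AM→Larsen, Sat-PM→Ueda, Sun-AM→Ueda.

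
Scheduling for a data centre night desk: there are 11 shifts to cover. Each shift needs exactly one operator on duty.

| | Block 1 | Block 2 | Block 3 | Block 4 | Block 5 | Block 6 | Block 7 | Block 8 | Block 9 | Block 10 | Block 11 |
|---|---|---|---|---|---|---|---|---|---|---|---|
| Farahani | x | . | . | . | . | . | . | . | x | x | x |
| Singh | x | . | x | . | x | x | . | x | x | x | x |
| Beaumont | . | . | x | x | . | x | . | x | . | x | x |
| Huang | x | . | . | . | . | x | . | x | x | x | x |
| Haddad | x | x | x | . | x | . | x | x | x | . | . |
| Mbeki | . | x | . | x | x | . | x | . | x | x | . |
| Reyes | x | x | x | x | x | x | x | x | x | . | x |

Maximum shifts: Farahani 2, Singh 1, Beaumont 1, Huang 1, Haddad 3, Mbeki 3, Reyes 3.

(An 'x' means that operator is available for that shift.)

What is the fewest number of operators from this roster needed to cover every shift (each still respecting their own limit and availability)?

4

11 slots to fill and no one can take more than 3, so at least ⌈11/3⌉ = 4 operators are needed.
Farahani, Haddad, Mbeki, and Reyes alone can cover everything: Block 1→Haddad, Block 2→Mbeki, Block 3→Haddad, Block 4→Mbeki, Block 5→Mbeki, Block 6→Reyes, Block 7→Reyes, Block 8→Haddad, Block 9→Reyes, Block 10→Farahani, Block 11→Farahani.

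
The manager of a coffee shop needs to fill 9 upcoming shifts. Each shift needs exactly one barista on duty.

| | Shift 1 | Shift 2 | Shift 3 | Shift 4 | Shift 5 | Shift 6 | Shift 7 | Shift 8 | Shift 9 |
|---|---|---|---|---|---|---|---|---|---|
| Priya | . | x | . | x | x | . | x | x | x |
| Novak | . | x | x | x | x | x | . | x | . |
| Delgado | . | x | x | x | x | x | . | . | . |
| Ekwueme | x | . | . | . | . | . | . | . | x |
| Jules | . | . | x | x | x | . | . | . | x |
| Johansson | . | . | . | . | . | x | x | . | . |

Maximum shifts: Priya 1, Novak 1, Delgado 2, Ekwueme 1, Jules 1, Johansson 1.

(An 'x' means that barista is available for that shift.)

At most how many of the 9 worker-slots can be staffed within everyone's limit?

7

Total capacity across all baristas is 1+1+2+1+1+1 = 7, and 9 slots are needed, so at most 7 can be filled.
An assignment achieving 7: Shift 1→Ekwueme, Shift 2→Delgado, Shift 3→Delgado, Shift 6→Johansson, Shift 7→Priya, Shift 8→Novak, Shift 9→Jules.
Loads: Priya 1/1, Novak 1/1, Delgado 2/2, Ekwueme 1/1, Jules 1/1, Johansson 1/1.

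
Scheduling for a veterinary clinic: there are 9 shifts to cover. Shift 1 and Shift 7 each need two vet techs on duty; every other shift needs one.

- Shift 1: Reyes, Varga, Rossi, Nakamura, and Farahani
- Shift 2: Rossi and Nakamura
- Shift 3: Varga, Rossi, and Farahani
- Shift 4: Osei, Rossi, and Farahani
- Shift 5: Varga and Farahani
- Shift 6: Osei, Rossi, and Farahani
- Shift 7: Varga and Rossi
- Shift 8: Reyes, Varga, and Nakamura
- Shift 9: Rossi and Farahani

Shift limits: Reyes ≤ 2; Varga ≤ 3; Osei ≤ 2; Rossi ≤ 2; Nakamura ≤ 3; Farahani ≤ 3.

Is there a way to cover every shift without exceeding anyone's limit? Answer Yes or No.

Shift 7 can only be covered by Varga and Rossi, so that assignment is forced.
One valid schedule: Shift 1→Reyes+Nakamura, Shift 2→Rossi, Shift 3→Varga, Shift 4→Osei, Shift 5→Varga, Shift 6→Osei, Shift 7→Varga+Rossi, Shift 8→Reyes, Shift 9→Farahani.
Loads: Reyes 2/2, Varga 3/3, Osei 2/2, Rossi 2/2, Nakamura 1/3, Farahani 1/3 — all within limits.

Yes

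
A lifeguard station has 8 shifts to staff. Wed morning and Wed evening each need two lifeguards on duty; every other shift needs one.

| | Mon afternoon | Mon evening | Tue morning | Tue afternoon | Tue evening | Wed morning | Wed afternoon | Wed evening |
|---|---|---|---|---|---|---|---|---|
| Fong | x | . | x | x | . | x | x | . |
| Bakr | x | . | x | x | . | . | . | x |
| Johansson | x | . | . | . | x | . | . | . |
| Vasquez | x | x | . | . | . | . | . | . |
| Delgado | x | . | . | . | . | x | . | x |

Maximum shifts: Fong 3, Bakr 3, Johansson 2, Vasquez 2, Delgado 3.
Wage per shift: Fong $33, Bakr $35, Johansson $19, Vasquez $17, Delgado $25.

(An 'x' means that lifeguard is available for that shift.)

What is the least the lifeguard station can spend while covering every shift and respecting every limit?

Mon evening can only be covered by Vasquez, so that assignment is forced.
Tue evening can only be covered by Johansson, so that assignment is forced.
Wed morning can only be covered by Fong and Delgado, so that assignment is forced.
Picking the cheapest available lifeguard for each shift independently would cost $270, but that ignores the shift limits.
An optimal schedule: Mon afternoon→Vasquez, Mon evening→Vasquez, Tue morning→Fong, Tue afternoon→Bakr, Tue evening→Johansson, Wed morning→Delgado+Fong, Wed afternoon→Fong, Wed evening→Delgado+Bakr.
Total: 17 + 17 + 33 + 35 + 19 + 25 + 33 + 33 + 25 + 35 = $272.

$272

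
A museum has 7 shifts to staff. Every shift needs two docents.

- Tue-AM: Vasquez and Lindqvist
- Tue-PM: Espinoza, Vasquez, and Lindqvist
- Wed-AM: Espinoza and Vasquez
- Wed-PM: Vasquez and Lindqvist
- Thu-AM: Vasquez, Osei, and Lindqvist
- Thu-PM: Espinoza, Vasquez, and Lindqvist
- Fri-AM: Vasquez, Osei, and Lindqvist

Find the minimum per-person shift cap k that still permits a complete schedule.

5

With 4 docents and 14 worker-slots to fill, someone must work at least ⌈14/4⌉ = 4 shifts, so k ≥ 4.
k = 4 is infeasible (exhaustive check).
k = 5 works: Tue-AM→Vasquez+Lindqvist, Tue-PM→Espinoza+Vasquez, Wed-AM→Espinoza+Vasquez, Wed-PM→Vasquez+Lindqvist, Thu-AM→Vasquez+Osei, Thu-PM→Espinoza+Lindqvist, Fri-AM→Osei+Lindqvist.
Loads: Espinoza 3, Vasquez 5, Osei 2, Lindqvist 4 — all ≤ 5.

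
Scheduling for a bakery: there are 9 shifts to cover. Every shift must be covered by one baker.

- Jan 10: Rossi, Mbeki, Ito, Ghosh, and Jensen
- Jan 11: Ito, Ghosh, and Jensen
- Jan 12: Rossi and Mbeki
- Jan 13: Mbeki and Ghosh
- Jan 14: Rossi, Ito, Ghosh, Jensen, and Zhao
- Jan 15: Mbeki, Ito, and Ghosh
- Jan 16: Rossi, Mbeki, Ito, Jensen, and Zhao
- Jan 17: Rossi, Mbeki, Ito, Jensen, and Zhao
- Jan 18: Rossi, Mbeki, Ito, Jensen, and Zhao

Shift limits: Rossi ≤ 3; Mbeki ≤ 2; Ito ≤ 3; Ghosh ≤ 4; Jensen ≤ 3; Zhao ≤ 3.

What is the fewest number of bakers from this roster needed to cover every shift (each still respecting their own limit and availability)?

3

9 slots to fill and no one can take more than 4, so at least ⌈9/4⌉ = 3 bakers are needed.
Rossi, Mbeki, and Ghosh alone can cover everything: Jan 10→Ghosh, Jan 11→Ghosh, Jan 12→Rossi, Jan 13→Mbeki, Jan 14→Ghosh, Jan 15→Ghosh, Jan 16→Rossi, Jan 17→Rossi, Jan 18→Mbeki.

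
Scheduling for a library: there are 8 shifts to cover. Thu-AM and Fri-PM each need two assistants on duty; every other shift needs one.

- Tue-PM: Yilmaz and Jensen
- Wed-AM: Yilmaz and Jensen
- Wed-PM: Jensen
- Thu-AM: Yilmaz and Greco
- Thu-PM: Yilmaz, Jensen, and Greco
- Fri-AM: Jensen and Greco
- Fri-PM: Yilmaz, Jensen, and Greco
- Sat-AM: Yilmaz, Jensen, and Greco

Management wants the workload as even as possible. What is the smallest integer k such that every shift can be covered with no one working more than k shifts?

With 3 assistants and 10 worker-slots to fill, someone must work at least ⌈10/3⌉ = 4 shifts, so k ≥ 4.
k = 4 works: Tue-PM→Yilmaz, Wed-AM→Yilmaz, Wed-PM→Jensen, Thu-AM→Yilmaz+Greco, Thu-PM→Yilmaz, Fri-AM→Jensen, Fri-PM→Jensen+Greco, Sat-AM→Jensen.
Loads: Yilmaz 4, Jensen 4, Greco 2 — all ≤ 4.

4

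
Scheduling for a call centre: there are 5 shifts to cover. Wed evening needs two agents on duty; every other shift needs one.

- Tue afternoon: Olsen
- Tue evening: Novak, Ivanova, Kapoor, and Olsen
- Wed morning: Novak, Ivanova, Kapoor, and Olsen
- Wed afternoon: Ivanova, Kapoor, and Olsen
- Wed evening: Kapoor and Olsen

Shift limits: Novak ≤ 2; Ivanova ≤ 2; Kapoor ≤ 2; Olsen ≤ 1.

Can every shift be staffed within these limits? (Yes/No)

No

Total capacity is 7 and 6 slots are needed, so capacity alone doesn't rule it out.
Shifts {Tue afternoon, Wed evening} need 3 worker-slots in total, but the agents available for any of those shifts (Kapoor and Olsen) can supply at most 2 among them. So no valid schedule exists.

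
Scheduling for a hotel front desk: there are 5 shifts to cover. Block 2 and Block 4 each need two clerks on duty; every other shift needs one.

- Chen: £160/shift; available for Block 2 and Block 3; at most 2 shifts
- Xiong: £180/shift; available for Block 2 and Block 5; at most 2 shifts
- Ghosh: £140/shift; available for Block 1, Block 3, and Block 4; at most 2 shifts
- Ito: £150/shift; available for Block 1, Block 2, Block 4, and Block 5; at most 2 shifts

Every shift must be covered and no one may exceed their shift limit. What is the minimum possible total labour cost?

Block 4 can only be covered by Ghosh and Ito, so that assignment is forced.
Picking the cheapest available clerk for each shift independently would cost £1030, but that ignores the shift limits.
An optimal schedule: Block 1→Ghosh, Block 2→Chen+Xiong, Block 3→Chen, Block 4→Ghosh+Ito, Block 5→Ito.
Total: 140 + 160 + 180 + 160 + 140 + 150 + 150 = £1080.

£1080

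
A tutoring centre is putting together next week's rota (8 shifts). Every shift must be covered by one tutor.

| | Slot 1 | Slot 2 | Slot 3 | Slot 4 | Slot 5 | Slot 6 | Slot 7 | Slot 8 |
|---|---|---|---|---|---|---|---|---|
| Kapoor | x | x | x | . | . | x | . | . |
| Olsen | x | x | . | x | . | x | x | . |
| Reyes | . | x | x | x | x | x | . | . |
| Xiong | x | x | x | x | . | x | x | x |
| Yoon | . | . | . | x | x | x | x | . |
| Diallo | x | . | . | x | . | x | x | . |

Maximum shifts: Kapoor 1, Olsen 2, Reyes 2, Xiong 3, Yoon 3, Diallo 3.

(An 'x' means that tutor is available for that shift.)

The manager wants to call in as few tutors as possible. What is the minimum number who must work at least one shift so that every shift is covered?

8 slots to fill and no one can take more than 3, so at least ⌈8/3⌉ = 3 tutors are needed.
Olsen, Xiong, and Yoon alone can cover everything: Slot 1→Olsen, Slot 2→Olsen, Slot 3→Xiong, Slot 4→Xiong, Slot 5→Yoon, Slot 6→Yoon, Slot 7→Yoon, Slot 8→Xiong.

3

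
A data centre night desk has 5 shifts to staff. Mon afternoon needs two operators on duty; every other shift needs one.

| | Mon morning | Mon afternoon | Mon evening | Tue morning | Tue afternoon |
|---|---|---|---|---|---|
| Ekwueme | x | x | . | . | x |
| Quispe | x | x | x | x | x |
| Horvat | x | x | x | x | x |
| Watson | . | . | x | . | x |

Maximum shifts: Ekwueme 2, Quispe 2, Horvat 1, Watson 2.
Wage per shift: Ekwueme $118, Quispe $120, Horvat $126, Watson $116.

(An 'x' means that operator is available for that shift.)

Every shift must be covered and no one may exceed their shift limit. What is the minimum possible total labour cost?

$708

Picking the cheapest available operator for each shift independently would cost $708, and that bound is achievable.
An optimal schedule: Mon morning→Ekwueme, Mon afternoon→Ekwueme+Quispe, Mon evening→Watson, Tue morning→Quispe, Tue afternoon→Watson.
Total: 118 + 118 + 120 + 116 + 120 + 116 = $708.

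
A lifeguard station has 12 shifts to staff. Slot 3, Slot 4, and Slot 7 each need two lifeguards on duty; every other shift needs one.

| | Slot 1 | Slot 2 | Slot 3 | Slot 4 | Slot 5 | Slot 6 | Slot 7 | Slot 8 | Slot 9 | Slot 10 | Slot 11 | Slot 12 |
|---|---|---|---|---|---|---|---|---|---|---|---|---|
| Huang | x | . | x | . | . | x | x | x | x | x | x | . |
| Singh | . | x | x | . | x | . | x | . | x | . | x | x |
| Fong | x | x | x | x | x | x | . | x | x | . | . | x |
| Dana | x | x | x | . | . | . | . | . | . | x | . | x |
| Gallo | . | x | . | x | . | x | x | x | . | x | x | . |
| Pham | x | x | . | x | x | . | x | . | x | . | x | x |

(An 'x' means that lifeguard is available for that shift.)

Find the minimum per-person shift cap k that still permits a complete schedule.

3

With 6 lifeguards and 15 worker-slots to fill, someone must work at least ⌈15/6⌉ = 3 shifts, so k ≥ 3.
k = 3 works: Slot 1→Fong, Slot 2→Dana, Slot 3→Fong+Dana, Slot 4→Fong+Gallo, Slot 5→Singh, Slot 6→Huang, Slot 7→Gallo+Pham, Slot 8→Huang, Slot 9→Singh, Slot 10→Huang, Slot 11→Singh, Slot 12→Dana.
Loads: Huang 3, Singh 3, Fong 3, Dana 3, Gallo 2, Pham 1 — all ≤ 3.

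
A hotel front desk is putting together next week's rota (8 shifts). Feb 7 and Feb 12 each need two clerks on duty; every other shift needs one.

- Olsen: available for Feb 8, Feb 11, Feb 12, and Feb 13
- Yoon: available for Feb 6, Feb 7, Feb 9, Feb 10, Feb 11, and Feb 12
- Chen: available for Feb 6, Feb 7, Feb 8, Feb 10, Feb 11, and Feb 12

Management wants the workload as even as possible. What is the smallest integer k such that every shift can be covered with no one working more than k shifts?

4

With 3 clerks and 10 worker-slots to fill, someone must work at least ⌈10/3⌉ = 4 shifts, so k ≥ 4.
k = 4 works: Feb 6→Yoon, Feb 7→Yoon+Chen, Feb 8→Olsen, Feb 9→Yoon, Feb 10→Yoon, Feb 11→Olsen, Feb 12→Olsen+Chen, Feb 13→Olsen.
Loads: Olsen 4, Yoon 4, Chen 2 — all ≤ 4.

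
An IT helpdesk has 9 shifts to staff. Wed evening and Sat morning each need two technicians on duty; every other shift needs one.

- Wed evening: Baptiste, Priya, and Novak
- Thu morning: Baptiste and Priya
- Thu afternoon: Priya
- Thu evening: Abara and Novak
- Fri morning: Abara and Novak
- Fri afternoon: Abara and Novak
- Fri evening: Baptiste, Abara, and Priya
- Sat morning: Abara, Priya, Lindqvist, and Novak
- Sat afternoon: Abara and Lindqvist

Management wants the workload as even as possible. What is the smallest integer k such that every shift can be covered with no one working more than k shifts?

With 5 technicians and 11 worker-slots to fill, someone must work at least ⌈11/5⌉ = 3 shifts, so k ≥ 3.
k = 3 works: Wed evening→Baptiste+Priya, Thu morning→Baptiste, Thu afternoon→Priya, Thu evening→Abara, Fri morning→Abara, Fri afternoon→Abara, Fri evening→Baptiste, Sat morning→Priya+Lindqvist, Sat afternoon→Lindqvist.
Loads: Baptiste 3, Abara 3, Priya 3, Lindqvist 2, Novak 0 — all ≤ 3.

3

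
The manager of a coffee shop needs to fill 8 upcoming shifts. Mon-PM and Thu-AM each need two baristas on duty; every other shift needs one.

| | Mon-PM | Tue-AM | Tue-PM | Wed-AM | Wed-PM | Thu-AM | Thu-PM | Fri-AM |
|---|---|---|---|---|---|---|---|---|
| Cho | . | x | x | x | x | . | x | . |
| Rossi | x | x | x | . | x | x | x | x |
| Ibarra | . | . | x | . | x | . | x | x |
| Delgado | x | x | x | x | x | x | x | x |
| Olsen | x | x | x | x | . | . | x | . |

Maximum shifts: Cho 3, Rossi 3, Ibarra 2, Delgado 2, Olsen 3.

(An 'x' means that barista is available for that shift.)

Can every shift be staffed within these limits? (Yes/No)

Thu-AM can only be covered by Rossi and Delgado, so that assignment is forced.
One valid schedule: Mon-PM→Rossi+Delgado, Tue-AM→Cho, Tue-PM→Ibarra, Wed-AM→Cho, Wed-PM→Cho, Thu-AM→Rossi+Delgado, Thu-PM→Ibarra, Fri-AM→Rossi.
Loads: Cho 3/3, Rossi 3/3, Ibarra 2/2, Delgado 2/2, Olsen 0/3 — all within limits.

Yes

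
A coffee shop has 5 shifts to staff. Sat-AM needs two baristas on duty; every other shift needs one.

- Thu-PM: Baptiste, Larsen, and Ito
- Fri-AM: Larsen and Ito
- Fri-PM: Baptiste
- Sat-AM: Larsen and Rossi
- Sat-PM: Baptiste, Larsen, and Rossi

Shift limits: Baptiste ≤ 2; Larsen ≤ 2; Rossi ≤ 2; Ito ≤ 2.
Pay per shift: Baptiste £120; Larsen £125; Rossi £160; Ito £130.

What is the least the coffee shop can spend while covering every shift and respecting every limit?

Fri-PM can only be covered by Baptiste, so that assignment is forced.
Sat-AM can only be covered by Larsen and Rossi, so that assignment is forced.
Picking the cheapest available barista for each shift independently would cost £770, but that ignores the shift limits.
An optimal schedule: Thu-PM→Ito, Fri-AM→Larsen, Fri-PM→Baptiste, Sat-AM→Larsen+Rossi, Sat-PM→Baptiste.
Total: 130 + 125 + 120 + 125 + 160 + 120 = £780.

£780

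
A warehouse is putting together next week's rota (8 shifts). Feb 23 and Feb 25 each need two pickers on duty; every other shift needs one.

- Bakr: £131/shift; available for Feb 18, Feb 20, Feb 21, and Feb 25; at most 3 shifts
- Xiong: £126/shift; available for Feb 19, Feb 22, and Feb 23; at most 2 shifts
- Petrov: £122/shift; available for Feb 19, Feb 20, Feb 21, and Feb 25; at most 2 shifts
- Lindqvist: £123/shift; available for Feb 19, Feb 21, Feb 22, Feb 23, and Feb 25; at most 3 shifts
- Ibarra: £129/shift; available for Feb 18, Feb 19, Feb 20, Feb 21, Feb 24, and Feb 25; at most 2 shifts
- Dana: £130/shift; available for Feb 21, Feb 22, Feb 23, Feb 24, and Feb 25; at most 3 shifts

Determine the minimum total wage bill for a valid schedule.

£1253

Picking the cheapest available picker for each shift independently would cost £1241, but that ignores the shift limits.
An optimal schedule: Feb 18→Ibarra, Feb 19→Xiong, Feb 20→Petrov, Feb 21→Petrov, Feb 22→Lindqvist, Feb 23→Lindqvist+Xiong, Feb 24→Ibarra, Feb 25→Lindqvist+Dana.
Total: 129 + 126 + 122 + 122 + 123 + 123 + 126 + 129 + 123 + 130 = £1253.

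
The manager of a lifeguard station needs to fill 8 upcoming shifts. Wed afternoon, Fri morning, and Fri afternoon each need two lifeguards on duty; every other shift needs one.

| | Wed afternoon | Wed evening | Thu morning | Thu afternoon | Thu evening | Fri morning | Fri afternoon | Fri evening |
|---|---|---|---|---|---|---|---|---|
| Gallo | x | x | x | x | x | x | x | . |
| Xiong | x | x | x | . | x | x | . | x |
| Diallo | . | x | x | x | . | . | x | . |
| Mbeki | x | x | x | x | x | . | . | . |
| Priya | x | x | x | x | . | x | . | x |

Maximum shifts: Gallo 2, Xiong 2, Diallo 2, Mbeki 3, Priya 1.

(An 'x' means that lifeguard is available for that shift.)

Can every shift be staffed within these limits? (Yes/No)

Total capacity is 2+2+2+3+1 = 10 but 11 worker-slots are needed — infeasible.

No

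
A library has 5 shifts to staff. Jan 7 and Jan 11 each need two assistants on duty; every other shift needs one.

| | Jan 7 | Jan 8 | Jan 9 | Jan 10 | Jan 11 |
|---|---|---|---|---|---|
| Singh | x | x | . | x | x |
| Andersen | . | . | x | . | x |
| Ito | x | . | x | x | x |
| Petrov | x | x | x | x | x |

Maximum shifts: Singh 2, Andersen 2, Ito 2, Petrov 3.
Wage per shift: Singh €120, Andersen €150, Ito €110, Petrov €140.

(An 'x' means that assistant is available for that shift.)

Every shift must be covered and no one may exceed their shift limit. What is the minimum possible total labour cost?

Picking the cheapest available assistant for each shift independently would cost €800, but that ignores the shift limits.
An optimal schedule: Jan 7→Ito+Singh, Jan 8→Singh, Jan 9→Petrov, Jan 10→Petrov, Jan 11→Ito+Petrov.
Total: 110 + 120 + 120 + 140 + 140 + 110 + 140 = €880.

€880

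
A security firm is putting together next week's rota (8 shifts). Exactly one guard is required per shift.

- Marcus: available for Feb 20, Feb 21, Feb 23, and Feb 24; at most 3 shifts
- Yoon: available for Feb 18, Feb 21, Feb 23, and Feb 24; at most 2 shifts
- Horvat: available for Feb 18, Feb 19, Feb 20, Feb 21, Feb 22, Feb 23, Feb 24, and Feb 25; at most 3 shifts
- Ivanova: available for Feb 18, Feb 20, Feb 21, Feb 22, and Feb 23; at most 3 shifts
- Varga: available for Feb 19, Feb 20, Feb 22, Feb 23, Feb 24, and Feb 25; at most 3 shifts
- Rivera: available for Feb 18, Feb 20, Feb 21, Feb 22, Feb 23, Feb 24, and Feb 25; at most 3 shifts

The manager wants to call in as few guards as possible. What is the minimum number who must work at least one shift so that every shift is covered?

8 slots to fill and no one can take more than 3, so at least ⌈8/3⌉ = 3 guards are needed.
Marcus, Yoon, and Horvat alone can cover everything: Feb 18→Yoon, Feb 19→Horvat, Feb 20→Marcus, Feb 21→Marcus, Feb 22→Horvat, Feb 23→Marcus, Feb 24→Yoon, Feb 25→Horvat.

3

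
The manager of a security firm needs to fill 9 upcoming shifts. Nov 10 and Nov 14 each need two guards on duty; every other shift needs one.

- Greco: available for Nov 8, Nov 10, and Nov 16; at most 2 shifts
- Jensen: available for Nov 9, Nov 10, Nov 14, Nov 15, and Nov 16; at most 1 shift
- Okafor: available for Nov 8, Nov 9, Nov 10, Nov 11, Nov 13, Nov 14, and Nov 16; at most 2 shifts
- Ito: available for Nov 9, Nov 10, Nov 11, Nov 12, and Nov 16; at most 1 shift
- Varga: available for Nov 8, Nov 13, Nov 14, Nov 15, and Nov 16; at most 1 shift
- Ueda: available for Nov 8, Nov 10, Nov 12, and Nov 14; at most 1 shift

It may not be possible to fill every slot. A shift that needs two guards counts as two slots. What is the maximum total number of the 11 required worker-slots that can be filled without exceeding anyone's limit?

Total capacity across all guards is 2+1+2+1+1+1 = 8, and 11 slots are needed, so at most 8 can be filled.
An assignment achieving 8: Nov 8→Greco, Nov 10→Greco, Nov 11→Okafor, Nov 12→Ito, Nov 13→Okafor, Nov 14→Varga+Ueda, Nov 15→Jensen.
Loads: Greco 2/2, Jensen 1/1, Okafor 2/2, Ito 1/1, Varga 1/1, Ueda 1/1.

8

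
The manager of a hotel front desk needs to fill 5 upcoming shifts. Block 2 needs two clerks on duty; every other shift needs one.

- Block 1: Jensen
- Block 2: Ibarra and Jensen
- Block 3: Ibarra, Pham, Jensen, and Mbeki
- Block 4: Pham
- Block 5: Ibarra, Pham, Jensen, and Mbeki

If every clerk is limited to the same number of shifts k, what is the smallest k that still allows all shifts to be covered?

With 4 clerks and 6 worker-slots to fill, someone must work at least ⌈6/4⌉ = 2 shifts, so k ≥ 2.
k = 2 works: Block 1→Jensen, Block 2→Ibarra+Jensen, Block 3→Ibarra, Block 4→Pham, Block 5→Pham.
Loads: Ibarra 2, Pham 2, Jensen 2, Mbeki 0 — all ≤ 2.

2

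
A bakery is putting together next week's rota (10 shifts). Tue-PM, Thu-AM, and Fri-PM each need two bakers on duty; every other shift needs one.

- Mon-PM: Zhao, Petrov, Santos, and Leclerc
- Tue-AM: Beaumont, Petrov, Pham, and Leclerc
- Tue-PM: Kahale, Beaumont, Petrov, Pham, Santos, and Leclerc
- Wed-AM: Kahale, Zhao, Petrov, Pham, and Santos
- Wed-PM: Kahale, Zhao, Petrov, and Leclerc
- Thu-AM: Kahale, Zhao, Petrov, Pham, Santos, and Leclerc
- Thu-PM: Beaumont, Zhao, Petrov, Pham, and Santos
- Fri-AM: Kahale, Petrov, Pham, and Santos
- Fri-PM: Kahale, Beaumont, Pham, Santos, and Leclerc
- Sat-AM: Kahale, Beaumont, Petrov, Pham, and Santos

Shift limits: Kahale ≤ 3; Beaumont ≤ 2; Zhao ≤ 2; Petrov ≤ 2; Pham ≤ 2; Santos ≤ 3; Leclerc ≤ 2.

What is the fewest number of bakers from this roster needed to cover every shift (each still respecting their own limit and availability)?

13 slots to fill and no one can take more than 3, so at least ⌈13/3⌉ = 5 bakers are needed.
Any 5 bakers together have capacity at most 3+3+2+2+2 = 12 < 13 slots, so 5 can never suffice.
Kahale, Beaumont, Zhao, Petrov, Pham, and Santos alone can cover everything: Mon-PM→Zhao, Tue-AM→Beaumont, Tue-PM→Petrov+Pham, Wed-AM→Kahale, Wed-PM→Kahale, Thu-AM→Zhao+Santos, Thu-PM→Beaumont, Fri-AM→Kahale, Fri-PM→Pham+Santos, Sat-AM→Petrov.

6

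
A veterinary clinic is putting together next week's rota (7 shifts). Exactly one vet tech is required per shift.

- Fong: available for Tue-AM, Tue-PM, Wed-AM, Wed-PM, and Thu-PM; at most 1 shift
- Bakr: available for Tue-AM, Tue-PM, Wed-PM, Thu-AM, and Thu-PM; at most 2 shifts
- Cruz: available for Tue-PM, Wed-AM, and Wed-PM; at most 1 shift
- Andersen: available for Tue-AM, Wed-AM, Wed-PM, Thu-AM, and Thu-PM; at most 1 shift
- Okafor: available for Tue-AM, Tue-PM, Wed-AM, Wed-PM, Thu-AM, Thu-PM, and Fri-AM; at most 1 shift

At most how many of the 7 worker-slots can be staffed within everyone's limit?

6

Total capacity across all vet techs is 1+2+1+1+1 = 6, and 7 slots are needed, so at most 6 can be filled.
An assignment achieving 6: Tue-AM→Fong, Tue-PM→Bakr, Wed-AM→Cruz, Thu-AM→Bakr, Thu-PM→Andersen, Fri-AM→Okafor.
Loads: Fong 1/1, Bakr 2/2, Cruz 1/1, Andersen 1/1, Okafor 1/1.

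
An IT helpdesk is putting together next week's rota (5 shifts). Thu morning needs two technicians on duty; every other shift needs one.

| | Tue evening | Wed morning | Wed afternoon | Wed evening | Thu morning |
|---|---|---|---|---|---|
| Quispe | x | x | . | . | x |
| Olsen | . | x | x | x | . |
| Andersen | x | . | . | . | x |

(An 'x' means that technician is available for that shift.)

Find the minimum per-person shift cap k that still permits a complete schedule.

With 3 technicians and 6 worker-slots to fill, someone must work at least ⌈6/3⌉ = 2 shifts, so k ≥ 2.
k = 2 works: Tue evening→Andersen, Wed morning→Quispe, Wed afternoon→Olsen, Wed evening→Olsen, Thu morning→Quispe+Andersen.
Loads: Quispe 2, Olsen 2, Andersen 2 — all ≤ 2.

2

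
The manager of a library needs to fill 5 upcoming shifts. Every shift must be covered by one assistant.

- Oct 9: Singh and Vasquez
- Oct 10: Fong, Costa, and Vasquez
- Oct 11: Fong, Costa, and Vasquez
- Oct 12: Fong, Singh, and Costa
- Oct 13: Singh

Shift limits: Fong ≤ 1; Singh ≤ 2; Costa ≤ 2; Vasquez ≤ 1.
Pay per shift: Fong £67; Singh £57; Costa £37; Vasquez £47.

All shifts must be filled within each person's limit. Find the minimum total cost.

Oct 13 can only be covered by Singh, so that assignment is forced.
Picking the cheapest available assistant for each shift independently would cost £215, but that ignores the shift limits.
An optimal schedule: Oct 9→Vasquez, Oct 10→Costa, Oct 11→Costa, Oct 12→Singh, Oct 13→Singh.
Total: 47 + 37 + 37 + 57 + 57 = £235.

£235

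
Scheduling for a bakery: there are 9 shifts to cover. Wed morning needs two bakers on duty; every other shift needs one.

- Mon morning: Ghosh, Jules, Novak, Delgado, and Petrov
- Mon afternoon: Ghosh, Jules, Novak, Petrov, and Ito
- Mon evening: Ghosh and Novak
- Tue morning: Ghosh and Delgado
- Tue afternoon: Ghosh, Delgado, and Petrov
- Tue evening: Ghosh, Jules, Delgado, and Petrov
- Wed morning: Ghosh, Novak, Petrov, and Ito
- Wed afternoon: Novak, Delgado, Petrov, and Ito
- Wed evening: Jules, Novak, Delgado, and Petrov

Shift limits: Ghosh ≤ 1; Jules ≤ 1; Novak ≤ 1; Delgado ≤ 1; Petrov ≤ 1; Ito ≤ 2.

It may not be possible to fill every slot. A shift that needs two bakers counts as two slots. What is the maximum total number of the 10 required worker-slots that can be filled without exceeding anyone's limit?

7

Total capacity across all bakers is 1+1+1+1+1+2 = 7, and 10 slots are needed, so at most 7 can be filled.
An assignment achieving 7: Mon evening→Ghosh, Tue morning→Delgado, Tue afternoon→Petrov, Tue evening→Jules, Wed morning→Novak+Ito, Wed afternoon→Ito.
Loads: Ghosh 1/1, Jules 1/1, Novak 1/1, Delgado 1/1, Petrov 1/1, Ito 2/2.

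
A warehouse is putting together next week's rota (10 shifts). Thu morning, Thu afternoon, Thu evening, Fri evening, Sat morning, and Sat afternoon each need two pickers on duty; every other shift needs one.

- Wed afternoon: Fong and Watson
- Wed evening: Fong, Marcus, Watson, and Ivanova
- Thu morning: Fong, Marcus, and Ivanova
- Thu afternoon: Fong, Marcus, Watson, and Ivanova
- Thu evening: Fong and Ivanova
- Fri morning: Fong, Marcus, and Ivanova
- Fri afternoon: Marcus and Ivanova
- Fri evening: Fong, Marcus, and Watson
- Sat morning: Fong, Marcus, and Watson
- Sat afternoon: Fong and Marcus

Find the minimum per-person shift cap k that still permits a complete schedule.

4

With 4 pickers and 16 worker-slots to fill, someone must work at least ⌈16/4⌉ = 4 shifts, so k ≥ 4.
k = 4 works: Wed afternoon→Fong, Wed evening→Watson, Thu morning→Fong+Ivanova, Thu afternoon→Watson+Ivanova, Thu evening→Fong+Ivanova, Fri morning→Ivanova, Fri afternoon→Marcus, Fri evening→Marcus+Watson, Sat morning→Marcus+Watson, Sat afternoon→Fong+Marcus.
Loads: Fong 4, Marcus 4, Watson 4, Ivanova 4 — all ≤ 4.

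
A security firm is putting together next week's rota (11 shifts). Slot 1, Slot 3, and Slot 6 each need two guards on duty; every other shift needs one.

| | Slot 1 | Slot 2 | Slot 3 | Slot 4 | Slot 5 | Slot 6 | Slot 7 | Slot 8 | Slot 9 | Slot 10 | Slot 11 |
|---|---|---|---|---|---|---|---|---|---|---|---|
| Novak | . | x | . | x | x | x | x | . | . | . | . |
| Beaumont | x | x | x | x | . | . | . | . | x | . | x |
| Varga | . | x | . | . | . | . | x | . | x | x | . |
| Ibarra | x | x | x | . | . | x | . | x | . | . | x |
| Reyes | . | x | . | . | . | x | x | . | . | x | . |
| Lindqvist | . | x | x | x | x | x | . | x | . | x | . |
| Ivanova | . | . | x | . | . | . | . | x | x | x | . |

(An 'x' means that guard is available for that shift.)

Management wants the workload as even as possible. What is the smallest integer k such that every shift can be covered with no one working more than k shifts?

With 7 guards and 14 worker-slots to fill, someone must work at least ⌈14/7⌉ = 2 shifts, so k ≥ 2.
k = 2 works: Slot 1→Beaumont+Ibarra, Slot 2→Reyes, Slot 3→Lindqvist+Ivanova, Slot 4→Novak, Slot 5→Novak, Slot 6→Reyes+Lindqvist, Slot 7→Varga, Slot 8→Ibarra, Slot 9→Varga, Slot 10→Ivanova, Slot 11→Beaumont.
Loads: Novak 2, Beaumont 2, Varga 2, Ibarra 2, Reyes 2, Lindqvist 2, Ivanova 2 — all ≤ 2.

2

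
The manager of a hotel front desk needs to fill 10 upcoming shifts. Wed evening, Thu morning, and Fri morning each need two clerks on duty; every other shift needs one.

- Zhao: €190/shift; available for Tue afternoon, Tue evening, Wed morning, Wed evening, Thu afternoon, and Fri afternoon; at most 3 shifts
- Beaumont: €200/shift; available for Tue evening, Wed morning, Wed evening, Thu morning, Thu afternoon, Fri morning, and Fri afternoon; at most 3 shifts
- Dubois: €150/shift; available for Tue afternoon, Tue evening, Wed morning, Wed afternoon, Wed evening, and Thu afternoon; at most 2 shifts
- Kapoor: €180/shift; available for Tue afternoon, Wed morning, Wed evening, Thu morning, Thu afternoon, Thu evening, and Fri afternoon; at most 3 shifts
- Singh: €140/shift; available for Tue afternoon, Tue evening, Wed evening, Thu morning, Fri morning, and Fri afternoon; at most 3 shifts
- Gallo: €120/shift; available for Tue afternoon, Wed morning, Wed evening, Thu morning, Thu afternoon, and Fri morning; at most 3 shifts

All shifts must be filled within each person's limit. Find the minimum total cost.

Wed afternoon can only be covered by Dubois, so that assignment is forced.
Thu evening can only be covered by Kapoor, so that assignment is forced.
Picking the cheapest available clerk for each shift independently would cost €1750, but that ignores the shift limits.
An optimal schedule: Tue afternoon→Gallo, Tue evening→Singh, Wed morning→Dubois, Wed afternoon→Dubois, Wed evening→Kapoor+Zhao, Thu morning→Gallo+Kapoor, Thu afternoon→Zhao, Thu evening→Kapoor, Fri morning→Gallo+Singh, Fri afternoon→Singh.
Total: 120 + 140 + 150 + 150 + 180 + 190 + 120 + 180 + 190 + 180 + 120 + 140 + 140 = €2000.

€2000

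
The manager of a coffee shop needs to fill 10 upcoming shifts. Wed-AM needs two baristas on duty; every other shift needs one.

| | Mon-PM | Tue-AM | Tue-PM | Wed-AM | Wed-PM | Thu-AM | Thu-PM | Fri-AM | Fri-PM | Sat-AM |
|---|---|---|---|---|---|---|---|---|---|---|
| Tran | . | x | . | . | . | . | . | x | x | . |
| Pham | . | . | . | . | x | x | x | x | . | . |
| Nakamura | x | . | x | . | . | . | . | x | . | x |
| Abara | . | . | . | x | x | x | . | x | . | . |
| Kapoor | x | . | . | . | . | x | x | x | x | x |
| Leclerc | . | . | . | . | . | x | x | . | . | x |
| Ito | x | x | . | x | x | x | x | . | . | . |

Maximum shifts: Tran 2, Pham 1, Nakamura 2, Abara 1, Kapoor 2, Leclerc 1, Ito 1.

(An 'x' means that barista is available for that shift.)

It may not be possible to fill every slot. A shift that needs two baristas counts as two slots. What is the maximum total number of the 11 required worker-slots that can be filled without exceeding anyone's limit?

10

Total capacity across all baristas is 2+1+2+1+2+1+1 = 10, and 11 slots are needed, so at most 10 can be filled.
An assignment achieving 10: Mon-PM→Nakamura, Tue-AM→Tran, Tue-PM→Nakamura, Wed-AM→Abara+Ito, Wed-PM→Pham, Thu-AM→Leclerc, Thu-PM→Kapoor, Fri-PM→Tran, Sat-AM→Kapoor.
Loads: Tran 2/2, Pham 1/1, Nakamura 2/2, Abara 1/1, Kapoor 2/2, Leclerc 1/1, Ito 1/1.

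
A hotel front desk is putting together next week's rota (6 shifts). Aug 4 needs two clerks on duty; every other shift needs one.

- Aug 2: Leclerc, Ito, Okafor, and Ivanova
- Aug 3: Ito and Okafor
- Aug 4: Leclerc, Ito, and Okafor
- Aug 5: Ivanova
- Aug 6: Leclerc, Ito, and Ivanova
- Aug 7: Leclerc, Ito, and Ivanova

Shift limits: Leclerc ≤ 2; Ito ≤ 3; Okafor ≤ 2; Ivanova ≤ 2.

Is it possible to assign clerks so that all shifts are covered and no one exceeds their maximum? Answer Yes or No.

Yes

Aug 5 can only be covered by Ivanova, so that assignment is forced.
One valid schedule: Aug 2→Okafor, Aug 3→Ito, Aug 4→Leclerc+Ito, Aug 5→Ivanova, Aug 6→Leclerc, Aug 7→Ito.
Loads: Leclerc 2/2, Ito 3/3, Okafor 1/2, Ivanova 1/2 — all within limits.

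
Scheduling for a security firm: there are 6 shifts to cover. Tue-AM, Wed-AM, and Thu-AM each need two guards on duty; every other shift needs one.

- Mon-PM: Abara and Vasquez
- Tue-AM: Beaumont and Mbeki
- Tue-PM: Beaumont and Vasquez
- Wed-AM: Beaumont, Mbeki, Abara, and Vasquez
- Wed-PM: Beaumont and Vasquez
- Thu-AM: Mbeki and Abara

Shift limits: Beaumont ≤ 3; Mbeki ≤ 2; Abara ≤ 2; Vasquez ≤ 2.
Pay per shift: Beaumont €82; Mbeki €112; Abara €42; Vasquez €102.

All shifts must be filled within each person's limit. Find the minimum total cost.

Tue-AM can only be covered by Beaumont and Mbeki, so that assignment is forced.
Thu-AM can only be covered by Mbeki and Abara, so that assignment is forced.
Picking the cheapest available guard for each shift independently would cost €678, but that ignores the shift limits.
An optimal schedule: Mon-PM→Abara, Tue-AM→Beaumont+Mbeki, Tue-PM→Beaumont, Wed-AM→Beaumont+Vasquez, Wed-PM→Vasquez, Thu-AM→Mbeki+Abara.
Total: 42 + 82 + 112 + 82 + 82 + 102 + 102 + 112 + 42 = €758.

€758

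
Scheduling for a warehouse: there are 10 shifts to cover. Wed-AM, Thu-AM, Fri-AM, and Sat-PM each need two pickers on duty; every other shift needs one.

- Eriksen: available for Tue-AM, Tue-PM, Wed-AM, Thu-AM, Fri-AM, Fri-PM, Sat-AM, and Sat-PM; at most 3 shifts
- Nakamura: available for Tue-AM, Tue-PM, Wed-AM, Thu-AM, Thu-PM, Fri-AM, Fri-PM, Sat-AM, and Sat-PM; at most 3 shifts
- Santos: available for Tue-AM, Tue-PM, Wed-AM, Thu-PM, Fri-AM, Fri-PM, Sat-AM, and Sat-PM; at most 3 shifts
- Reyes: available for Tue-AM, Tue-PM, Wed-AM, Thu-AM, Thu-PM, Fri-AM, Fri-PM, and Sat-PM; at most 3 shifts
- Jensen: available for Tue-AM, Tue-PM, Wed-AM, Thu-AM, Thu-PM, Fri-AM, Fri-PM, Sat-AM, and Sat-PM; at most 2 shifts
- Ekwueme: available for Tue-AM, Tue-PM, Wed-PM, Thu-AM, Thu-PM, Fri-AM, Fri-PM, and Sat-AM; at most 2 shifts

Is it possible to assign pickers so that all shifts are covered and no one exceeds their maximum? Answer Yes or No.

Wed-PM can only be covered by Ekwueme, so that assignment is forced.
One valid schedule: Tue-AM→Eriksen, Tue-PM→Eriksen, Wed-AM→Nakamura+Santos, Wed-PM→Ekwueme, Thu-AM→Reyes+Jensen, Thu-PM→Nakamura, Fri-AM→Santos+Reyes, Fri-PM→Nakamura, Sat-AM→Eriksen, Sat-PM→Santos+Reyes.
Loads: Eriksen 3/3, Nakamura 3/3, Santos 3/3, Reyes 3/3, Jensen 1/2, Ekwueme 1/2 — all within limits.

Yes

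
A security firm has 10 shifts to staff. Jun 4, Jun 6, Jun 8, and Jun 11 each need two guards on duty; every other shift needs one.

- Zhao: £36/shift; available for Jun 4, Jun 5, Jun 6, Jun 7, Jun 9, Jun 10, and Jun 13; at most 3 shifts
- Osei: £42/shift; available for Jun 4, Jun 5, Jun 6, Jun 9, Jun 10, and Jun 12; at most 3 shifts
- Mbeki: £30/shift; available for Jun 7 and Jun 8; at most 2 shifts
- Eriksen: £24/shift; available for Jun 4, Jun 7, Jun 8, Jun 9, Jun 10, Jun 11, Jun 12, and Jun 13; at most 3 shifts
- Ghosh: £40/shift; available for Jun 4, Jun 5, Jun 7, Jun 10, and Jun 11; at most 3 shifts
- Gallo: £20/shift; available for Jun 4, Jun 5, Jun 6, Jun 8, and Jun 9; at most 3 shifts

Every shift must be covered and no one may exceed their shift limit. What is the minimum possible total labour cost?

£420

Jun 11 can only be covered by Eriksen and Ghosh, so that assignment is forced.
Picking the cheapest available guard for each shift independently would cost £344, but that ignores the shift limits.
An optimal schedule: Jun 4→Zhao+Ghosh, Jun 5→Gallo, Jun 6→Gallo+Zhao, Jun 7→Mbeki, Jun 8→Gallo+Mbeki, Jun 9→Zhao, Jun 10→Ghosh, Jun 11→Eriksen+Ghosh, Jun 12→Eriksen, Jun 13→Eriksen.
Total: 36 + 40 + 20 + 20 + 36 + 30 + 20 + 30 + 36 + 40 + 24 + 40 + 24 + 24 = £420.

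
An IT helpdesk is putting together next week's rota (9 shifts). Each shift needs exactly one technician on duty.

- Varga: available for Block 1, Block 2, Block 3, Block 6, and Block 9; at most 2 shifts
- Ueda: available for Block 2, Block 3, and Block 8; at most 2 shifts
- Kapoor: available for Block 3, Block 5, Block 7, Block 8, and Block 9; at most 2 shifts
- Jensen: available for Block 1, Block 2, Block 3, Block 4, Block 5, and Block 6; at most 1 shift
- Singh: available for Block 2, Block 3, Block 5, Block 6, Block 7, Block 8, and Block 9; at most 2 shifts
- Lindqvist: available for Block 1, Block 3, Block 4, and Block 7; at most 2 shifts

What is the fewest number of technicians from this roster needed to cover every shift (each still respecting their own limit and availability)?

9 slots to fill and no one can take more than 2, so at least ⌈9/2⌉ = 5 technicians are needed.
Varga, Ueda, Kapoor, Jensen, and Singh alone can cover everything: Block 1→Varga, Block 2→Ueda, Block 3→Singh, Block 4→Jensen, Block 5→Kapoor, Block 6→Varga, Block 7→Kapoor, Block 8→Ueda, Block 9→Singh.

5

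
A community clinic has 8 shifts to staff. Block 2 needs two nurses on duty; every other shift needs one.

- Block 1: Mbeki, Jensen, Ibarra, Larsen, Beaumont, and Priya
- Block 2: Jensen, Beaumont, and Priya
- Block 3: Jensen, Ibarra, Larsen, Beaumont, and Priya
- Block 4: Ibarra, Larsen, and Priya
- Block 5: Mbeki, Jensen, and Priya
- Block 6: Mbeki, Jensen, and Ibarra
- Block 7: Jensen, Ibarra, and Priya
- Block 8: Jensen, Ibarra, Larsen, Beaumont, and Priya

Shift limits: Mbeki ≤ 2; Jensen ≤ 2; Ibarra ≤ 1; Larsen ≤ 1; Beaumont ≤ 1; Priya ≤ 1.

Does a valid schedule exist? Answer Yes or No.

No

Total capacity is 2+2+1+1+1+1 = 8 but 9 worker-slots are needed — infeasible.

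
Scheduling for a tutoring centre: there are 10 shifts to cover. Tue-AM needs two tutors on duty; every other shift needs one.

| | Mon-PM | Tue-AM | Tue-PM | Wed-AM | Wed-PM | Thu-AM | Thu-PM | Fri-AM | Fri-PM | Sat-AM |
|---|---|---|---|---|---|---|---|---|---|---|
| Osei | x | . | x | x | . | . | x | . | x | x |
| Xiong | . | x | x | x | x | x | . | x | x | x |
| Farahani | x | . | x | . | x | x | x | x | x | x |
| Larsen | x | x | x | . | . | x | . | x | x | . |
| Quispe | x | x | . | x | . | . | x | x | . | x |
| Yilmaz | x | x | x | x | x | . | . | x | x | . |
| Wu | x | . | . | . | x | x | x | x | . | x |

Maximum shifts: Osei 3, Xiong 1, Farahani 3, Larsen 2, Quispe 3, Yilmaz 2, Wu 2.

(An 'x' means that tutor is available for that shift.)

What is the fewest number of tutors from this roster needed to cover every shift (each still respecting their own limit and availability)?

4

11 slots to fill and no one can take more than 3, so at least ⌈11/3⌉ = 4 tutors are needed.
Osei, Farahani, Larsen, and Quispe alone can cover everything: Mon-PM→Quispe, Tue-AM→Larsen+Quispe, Tue-PM→Osei, Wed-AM→Osei, Wed-PM→Farahani, Thu-AM→Farahani, Thu-PM→Osei, Fri-AM→Farahani, Fri-PM→Larsen, Sat-AM→Quispe.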